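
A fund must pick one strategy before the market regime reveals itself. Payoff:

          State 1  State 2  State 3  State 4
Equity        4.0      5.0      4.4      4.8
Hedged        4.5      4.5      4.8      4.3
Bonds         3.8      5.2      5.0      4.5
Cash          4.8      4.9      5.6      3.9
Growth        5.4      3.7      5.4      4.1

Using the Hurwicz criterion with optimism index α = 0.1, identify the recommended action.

Equity: 0.1·5.0 + 0.9·4.0 = 4.1
Hedged: 0.1·4.8 + 0.9·4.3 = 4.35
Bonds: 0.1·5.2 + 0.9·3.8 = 3.94
Cash: 0.1·5.6 + 0.9·3.9 = 4.07
Growth: 0.1·5.4 + 0.9·3.7 = 3.87
Highest Hurwicz score = 4.35 → Hedged.

Hedged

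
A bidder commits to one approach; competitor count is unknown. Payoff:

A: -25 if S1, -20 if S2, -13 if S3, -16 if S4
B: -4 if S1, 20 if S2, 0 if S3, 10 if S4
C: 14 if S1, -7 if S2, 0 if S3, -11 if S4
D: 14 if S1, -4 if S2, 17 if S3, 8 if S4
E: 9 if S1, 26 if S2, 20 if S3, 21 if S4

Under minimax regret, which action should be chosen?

Column bests: S1=14, S2=26, S3=20, S4=21.
A regrets: 39, 46, 33, 37 → max 46
B regrets: 18, 6, 20, 11 → max 20
C regrets: 0, 33, 20, 32 → max 33
D regrets: 0, 30, 3, 13 → max 30
E regrets: 5, 0, 0, 0 → max 5
Smallest max regret = 5 → E.

E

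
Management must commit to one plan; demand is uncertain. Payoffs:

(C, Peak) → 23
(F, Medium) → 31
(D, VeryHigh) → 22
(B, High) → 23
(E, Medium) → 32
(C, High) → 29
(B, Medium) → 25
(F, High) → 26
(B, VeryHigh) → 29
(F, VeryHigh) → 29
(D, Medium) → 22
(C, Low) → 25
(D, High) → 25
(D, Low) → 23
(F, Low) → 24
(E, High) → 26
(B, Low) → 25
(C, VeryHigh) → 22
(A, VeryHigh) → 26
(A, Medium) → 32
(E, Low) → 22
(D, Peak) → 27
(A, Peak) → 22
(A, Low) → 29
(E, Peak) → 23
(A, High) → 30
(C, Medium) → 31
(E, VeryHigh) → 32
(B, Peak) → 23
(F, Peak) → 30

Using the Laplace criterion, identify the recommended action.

F

Row averages: A=27.8, B=25, C=26, D=23.8, E=27, F=28
Highest average = 28 → F.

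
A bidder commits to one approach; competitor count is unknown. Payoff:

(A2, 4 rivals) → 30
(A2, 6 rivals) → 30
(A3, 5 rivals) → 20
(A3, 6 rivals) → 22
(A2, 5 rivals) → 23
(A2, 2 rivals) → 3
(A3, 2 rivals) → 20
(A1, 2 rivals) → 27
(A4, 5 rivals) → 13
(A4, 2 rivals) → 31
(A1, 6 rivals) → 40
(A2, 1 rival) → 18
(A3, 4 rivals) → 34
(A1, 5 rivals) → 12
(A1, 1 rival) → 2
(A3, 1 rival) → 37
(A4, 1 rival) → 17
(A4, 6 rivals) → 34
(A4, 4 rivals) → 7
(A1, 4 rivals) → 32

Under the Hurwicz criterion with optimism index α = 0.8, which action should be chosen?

A3

A1: 0.8·40 + 0.2·2 = 32.4
A2: 0.8·30 + 0.2·3 = 24.6
A3: 0.8·37 + 0.2·20 = 33.6
A4: 0.8·34 + 0.2·7 = 28.6
Highest Hurwicz score = 33.6 → A3.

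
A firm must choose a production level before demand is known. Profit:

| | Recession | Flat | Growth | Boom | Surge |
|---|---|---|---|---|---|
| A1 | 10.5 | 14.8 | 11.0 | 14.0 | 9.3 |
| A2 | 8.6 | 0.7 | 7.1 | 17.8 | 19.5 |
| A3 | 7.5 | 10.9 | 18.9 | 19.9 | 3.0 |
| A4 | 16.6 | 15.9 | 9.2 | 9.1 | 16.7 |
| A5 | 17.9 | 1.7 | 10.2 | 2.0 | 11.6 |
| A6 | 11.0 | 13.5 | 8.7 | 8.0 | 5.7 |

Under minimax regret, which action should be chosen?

A1

Column bests: Recession=17.9, Flat=15.9, Growth=18.9, Boom=19.9, Surge=19.5.
A1 regrets: 7.4, 1.1, 7.9, 5.9, 10.2 → max 10.2
A2 regrets: 9.3, 15.2, 11.8, 2.1, 0.0 → max 15.2
A3 regrets: 10.4, 5.0, 0.0, 0.0, 16.5 → max 16.5
A4 regrets: 1.3, 0.0, 9.7, 10.8, 2.8 → max 10.8
A5 regrets: 0.0, 14.2, 8.7, 17.9, 7.9 → max 17.9
A6 regrets: 6.9, 2.4, 10.2, 11.9, 13.8 → max 13.8
Smallest max regret = 10.2 → A1.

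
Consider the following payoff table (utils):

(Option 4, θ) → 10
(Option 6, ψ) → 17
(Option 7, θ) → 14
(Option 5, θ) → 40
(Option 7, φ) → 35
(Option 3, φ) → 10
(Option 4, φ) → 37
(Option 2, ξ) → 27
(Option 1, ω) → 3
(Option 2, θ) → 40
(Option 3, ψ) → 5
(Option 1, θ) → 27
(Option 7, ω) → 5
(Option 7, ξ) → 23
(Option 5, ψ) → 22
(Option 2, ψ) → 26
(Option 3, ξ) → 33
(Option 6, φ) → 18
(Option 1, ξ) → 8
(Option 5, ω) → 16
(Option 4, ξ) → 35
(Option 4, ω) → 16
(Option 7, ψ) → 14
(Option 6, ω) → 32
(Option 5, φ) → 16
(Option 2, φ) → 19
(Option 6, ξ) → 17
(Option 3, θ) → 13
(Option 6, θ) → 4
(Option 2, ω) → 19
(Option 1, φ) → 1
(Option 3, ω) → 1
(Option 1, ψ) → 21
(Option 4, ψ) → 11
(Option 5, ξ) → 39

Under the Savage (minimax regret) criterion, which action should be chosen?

Option 2

Column bests: θ=40, φ=37, ψ=26, ω=32, ξ=39.
Option 1 regrets: 13, 36, 5, 29, 31 → max 36
Option 2 regrets: 0, 18, 0, 13, 12 → max 18
Option 3 regrets: 27, 27, 21, 31, 6 → max 31
Option 4 regrets: 30, 0, 15, 16, 4 → max 30
Option 5 regrets: 0, 21, 4, 16, 0 → max 21
Option 6 regrets: 36, 19, 9, 0, 22 → max 36
Option 7 regrets: 26, 2, 12, 27, 16 → max 27
Smallest max regret = 18 → Option 2.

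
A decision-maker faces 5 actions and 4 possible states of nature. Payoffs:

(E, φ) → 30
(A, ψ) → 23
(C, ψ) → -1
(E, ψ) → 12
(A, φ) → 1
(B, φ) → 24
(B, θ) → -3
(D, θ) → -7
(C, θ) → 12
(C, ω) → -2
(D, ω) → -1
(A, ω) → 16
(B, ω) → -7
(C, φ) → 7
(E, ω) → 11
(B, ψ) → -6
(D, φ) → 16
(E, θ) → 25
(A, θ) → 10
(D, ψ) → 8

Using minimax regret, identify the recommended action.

E

Column bests: θ=25, φ=30, ψ=23, ω=16.
A regrets: 15, 29, 0, 0 → max 29
B regrets: 28, 6, 29, 23 → max 29
C regrets: 13, 23, 24, 18 → max 24
D regrets: 32, 14, 15, 17 → max 32
E regrets: 0, 0, 11, 5 → max 11
Smallest max regret = 11 → E.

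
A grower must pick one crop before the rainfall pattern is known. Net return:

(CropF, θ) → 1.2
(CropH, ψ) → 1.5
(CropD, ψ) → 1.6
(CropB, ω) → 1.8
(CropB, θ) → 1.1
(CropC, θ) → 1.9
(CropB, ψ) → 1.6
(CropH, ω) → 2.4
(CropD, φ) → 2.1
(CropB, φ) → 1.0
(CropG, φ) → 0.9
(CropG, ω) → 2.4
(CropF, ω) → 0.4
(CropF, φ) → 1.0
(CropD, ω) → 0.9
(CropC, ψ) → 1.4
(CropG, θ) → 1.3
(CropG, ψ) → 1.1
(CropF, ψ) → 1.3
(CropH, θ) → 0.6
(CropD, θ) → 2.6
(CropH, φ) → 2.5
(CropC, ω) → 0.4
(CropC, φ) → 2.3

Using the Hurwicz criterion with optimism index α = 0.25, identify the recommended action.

CropH: 0.25·2.5 + 0.75·0.6 = 1.075
CropG: 0.25·2.4 + 0.75·0.9 = 1.275
CropD: 0.25·2.6 + 0.75·0.9 = 1.325
CropF: 0.25·1.3 + 0.75·0.4 = 0.625
CropC: 0.25·2.3 + 0.75·0.4 = 0.875
CropB: 0.25·1.8 + 0.75·1.0 = 1.2
Highest Hurwicz score = 1.325 → CropD.

CropD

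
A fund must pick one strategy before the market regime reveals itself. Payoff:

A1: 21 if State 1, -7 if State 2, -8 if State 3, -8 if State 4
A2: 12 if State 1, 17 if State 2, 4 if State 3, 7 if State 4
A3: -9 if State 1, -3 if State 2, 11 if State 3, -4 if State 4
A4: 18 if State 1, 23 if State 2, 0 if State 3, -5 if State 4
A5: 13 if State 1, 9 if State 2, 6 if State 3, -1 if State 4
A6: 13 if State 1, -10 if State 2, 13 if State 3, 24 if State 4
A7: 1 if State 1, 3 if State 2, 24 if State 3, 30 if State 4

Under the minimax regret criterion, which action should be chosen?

A7

Column bests: State 1=21, State 2=23, State 3=24, State 4=30.
A1 regrets: 0, 30, 32, 38 → max 38
A2 regrets: 9, 6, 20, 23 → max 23
A3 regrets: 30, 26, 13, 34 → max 34
A4 regrets: 3, 0, 24, 35 → max 35
A5 regrets: 8, 14, 18, 31 → max 31
A6 regrets: 8, 33, 11, 6 → max 33
A7 regrets: 20, 20, 0, 0 → max 20
Smallest max regret = 20 → A7.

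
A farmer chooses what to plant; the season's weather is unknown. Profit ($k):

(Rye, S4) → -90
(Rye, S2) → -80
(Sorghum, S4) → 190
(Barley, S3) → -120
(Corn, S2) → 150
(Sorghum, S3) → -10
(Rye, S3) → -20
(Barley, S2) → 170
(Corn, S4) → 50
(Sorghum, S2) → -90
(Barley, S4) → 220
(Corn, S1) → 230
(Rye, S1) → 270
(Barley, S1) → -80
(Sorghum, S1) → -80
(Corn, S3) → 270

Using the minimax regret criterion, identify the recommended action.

Column bests: S1=270, S2=170, S3=270, S4=220.
Barley regrets: 350, 0, 390, 0 → max 390
Sorghum regrets: 350, 260, 280, 30 → max 350
Corn regrets: 40, 20, 0, 170 → max 170
Rye regrets: 0, 250, 290, 310 → max 310
Smallest max regret = 170 → Corn.

Corn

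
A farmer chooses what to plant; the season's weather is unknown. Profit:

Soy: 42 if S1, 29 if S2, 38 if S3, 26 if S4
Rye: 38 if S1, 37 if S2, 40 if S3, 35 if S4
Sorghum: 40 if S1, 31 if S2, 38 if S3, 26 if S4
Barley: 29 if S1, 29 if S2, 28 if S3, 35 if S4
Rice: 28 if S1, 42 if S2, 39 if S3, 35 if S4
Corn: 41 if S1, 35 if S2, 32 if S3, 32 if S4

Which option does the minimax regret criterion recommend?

Column bests: S1=42, S2=42, S3=40, S4=35.
Soy regrets: 0, 13, 2, 9 → max 13
Rye regrets: 4, 5, 0, 0 → max 5
Sorghum regrets: 2, 11, 2, 9 → max 11
Barley regrets: 13, 13, 12, 0 → max 13
Rice regrets: 14, 0, 1, 0 → max 14
Corn regrets: 1, 7, 8, 3 → max 8
Smallest max regret = 5 → Rye.

Rye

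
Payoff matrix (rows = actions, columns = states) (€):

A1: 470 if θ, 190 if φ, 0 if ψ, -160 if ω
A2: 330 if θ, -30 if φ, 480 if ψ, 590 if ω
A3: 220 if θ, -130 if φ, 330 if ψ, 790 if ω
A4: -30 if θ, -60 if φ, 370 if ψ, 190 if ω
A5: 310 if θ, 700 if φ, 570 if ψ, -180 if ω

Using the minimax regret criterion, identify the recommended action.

A2

Column bests: θ=470, φ=700, ψ=570, ω=790.
A1 regrets: 0, 510, 570, 950 → max 950
A2 regrets: 140, 730, 90, 200 → max 730
A3 regrets: 250, 830, 240, 0 → max 830
A4 regrets: 500, 760, 200, 600 → max 760
A5 regrets: 160, 0, 0, 970 → max 970
Smallest max regret = 730 → A2.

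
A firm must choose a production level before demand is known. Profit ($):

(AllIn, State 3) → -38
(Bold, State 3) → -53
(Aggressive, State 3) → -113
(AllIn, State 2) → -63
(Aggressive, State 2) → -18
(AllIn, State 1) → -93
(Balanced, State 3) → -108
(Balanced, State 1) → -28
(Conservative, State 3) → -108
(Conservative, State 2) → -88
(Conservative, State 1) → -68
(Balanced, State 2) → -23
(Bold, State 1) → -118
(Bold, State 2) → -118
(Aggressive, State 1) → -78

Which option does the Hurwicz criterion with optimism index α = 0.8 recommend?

Conservative: 0.8·(-68) + 0.2·(-108) = -76
Balanced: 0.8·(-23) + 0.2·(-108) = -40
Aggressive: 0.8·(-18) + 0.2·(-113) = -37
Bold: 0.8·(-53) + 0.2·(-118) = -66
AllIn: 0.8·(-38) + 0.2·(-93) = -49
Highest Hurwicz score = -37 → Aggressive.

Aggressive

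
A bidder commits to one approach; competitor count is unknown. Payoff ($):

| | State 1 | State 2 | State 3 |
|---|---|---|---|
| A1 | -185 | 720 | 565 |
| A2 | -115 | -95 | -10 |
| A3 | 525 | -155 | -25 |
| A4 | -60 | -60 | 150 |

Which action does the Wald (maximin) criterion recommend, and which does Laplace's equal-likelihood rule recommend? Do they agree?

Row minima: A1=-185, A2=-115, A3=-155, A4=-60
Best worst-case = -60 → A4.
Row averages: A1=1100/3, A2=-220/3, A3=115, A4=10
Highest average = 1100/3 → A1.

maximin → A4; laplace → A1 (disagree)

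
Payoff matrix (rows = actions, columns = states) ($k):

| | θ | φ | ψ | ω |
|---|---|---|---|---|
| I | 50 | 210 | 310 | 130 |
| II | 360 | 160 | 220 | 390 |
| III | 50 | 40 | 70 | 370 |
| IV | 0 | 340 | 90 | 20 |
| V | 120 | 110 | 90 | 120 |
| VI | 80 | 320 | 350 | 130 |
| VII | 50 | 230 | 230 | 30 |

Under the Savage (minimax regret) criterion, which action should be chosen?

Column bests: θ=360, φ=340, ψ=350, ω=390.
I regrets: 310, 130, 40, 260 → max 310
II regrets: 0, 180, 130, 0 → max 180
III regrets: 310, 300, 280, 20 → max 310
IV regrets: 360, 0, 260, 370 → max 370
V regrets: 240, 230, 260, 270 → max 270
VI regrets: 280, 20, 0, 260 → max 280
VII regrets: 310, 110, 120, 360 → max 360
Smallest max regret = 180 → II.

II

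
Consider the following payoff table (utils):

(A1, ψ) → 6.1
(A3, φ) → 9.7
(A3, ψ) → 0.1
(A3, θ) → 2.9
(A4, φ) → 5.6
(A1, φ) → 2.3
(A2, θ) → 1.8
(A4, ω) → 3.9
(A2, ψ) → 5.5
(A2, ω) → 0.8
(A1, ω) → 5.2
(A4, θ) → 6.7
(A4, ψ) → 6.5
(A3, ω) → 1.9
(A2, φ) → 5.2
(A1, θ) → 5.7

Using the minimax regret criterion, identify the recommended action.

Column bests: θ=6.7, φ=9.7, ψ=6.5, ω=5.2.
A1 regrets: 1.0, 7.4, 0.4, 0.0 → max 7.4
A2 regrets: 4.9, 4.5, 1.0, 4.4 → max 4.9
A3 regrets: 3.8, 0.0, 6.4, 3.3 → max 6.4
A4 regrets: 0.0, 4.1, 0.0, 1.3 → max 4.1
Smallest max regret = 4.1 → A4.

A4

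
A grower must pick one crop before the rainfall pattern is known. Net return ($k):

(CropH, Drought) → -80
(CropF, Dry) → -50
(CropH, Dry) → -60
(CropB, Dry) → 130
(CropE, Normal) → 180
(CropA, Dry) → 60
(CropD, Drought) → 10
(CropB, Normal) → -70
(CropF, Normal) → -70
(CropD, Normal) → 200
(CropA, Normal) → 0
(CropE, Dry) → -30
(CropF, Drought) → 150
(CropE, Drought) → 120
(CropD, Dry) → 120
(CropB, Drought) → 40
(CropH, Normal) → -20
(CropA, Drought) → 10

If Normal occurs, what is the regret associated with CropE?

Best payoff under Normal is 200.
Regret = 200 − 180 = 20.

20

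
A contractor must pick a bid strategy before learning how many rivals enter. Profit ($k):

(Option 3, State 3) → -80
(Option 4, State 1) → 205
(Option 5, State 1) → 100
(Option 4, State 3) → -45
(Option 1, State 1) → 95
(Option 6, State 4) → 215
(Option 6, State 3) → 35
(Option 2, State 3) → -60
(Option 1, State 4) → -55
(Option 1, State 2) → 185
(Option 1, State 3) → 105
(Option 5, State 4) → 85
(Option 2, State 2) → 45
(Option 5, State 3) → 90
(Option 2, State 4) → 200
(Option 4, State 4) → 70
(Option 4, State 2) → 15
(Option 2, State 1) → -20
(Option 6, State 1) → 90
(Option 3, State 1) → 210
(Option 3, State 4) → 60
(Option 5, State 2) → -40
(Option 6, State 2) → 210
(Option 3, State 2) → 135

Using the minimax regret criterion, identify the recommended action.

Option 6

Column bests: State 1=210, State 2=210, State 3=105, State 4=215.
Option 1 regrets: 115, 25, 0, 270 → max 270
Option 2 regrets: 230, 165, 165, 15 → max 230
Option 3 regrets: 0, 75, 185, 155 → max 185
Option 4 regrets: 5, 195, 150, 145 → max 195
Option 5 regrets: 110, 250, 15, 130 → max 250
Option 6 regrets: 120, 0, 70, 0 → max 120
Smallest max regret = 120 → Option 6.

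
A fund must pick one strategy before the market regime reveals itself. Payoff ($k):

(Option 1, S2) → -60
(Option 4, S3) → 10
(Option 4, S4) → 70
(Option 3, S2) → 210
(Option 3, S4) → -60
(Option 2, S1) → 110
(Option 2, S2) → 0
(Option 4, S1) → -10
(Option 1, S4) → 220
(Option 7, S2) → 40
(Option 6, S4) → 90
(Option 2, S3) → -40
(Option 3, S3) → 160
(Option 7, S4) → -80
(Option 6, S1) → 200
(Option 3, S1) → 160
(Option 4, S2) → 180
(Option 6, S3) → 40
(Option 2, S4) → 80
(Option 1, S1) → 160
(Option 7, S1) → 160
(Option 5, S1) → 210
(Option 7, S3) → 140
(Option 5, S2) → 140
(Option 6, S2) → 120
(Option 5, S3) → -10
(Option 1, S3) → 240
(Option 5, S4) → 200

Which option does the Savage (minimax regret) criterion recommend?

Option 6

Column bests: S1=210, S2=210, S3=240, S4=220.
Option 1 regrets: 50, 270, 0, 0 → max 270
Option 2 regrets: 100, 210, 280, 140 → max 280
Option 3 regrets: 50, 0, 80, 280 → max 280
Option 4 regrets: 220, 30, 230, 150 → max 230
Option 5 regrets: 0, 70, 250, 20 → max 250
Option 6 regrets: 10, 90, 200, 130 → max 200
Option 7 regrets: 50, 170, 100, 300 → max 300
Smallest max regret = 200 → Option 6.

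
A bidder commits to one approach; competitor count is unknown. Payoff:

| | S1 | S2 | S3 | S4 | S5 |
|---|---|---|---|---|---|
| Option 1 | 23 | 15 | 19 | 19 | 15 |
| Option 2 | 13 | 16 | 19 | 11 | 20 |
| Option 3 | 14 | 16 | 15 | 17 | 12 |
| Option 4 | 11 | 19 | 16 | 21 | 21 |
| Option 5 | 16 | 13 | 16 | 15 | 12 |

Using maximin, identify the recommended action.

Row minima: Option 1=15, Option 2=11, Option 3=12, Option 4=11, Option 5=12
Best worst-case = 15 → Option 1.

Option 1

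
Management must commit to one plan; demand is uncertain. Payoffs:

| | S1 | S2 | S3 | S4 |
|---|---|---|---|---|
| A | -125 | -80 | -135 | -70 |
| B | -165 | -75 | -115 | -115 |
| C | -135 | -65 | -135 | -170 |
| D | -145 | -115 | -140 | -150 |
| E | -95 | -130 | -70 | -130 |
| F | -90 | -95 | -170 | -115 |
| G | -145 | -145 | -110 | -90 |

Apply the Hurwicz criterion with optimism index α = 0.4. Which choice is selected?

A: 0.4·(-70) + 0.6·(-135) = -109
B: 0.4·(-75) + 0.6·(-165) = -129
C: 0.4·(-65) + 0.6·(-170) = -128
D: 0.4·(-115) + 0.6·(-150) = -136
E: 0.4·(-70) + 0.6·(-130) = -106
F: 0.4·(-90) + 0.6·(-170) = -138
G: 0.4·(-90) + 0.6·(-145) = -123
Highest Hurwicz score = -106 → E.

E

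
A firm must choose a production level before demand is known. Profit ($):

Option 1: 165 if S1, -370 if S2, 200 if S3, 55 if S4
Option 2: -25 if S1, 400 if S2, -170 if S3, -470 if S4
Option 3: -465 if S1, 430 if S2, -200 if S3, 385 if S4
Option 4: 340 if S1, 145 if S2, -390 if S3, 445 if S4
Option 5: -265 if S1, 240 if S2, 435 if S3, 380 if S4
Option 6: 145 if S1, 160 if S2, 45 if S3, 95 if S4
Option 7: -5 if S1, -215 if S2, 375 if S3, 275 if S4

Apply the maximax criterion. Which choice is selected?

Row maxima: Option 1=200, Option 2=400, Option 3=430, Option 4=445, Option 5=435, Option 6=160, Option 7=375
Best best-case = 445 → Option 4.

Option 4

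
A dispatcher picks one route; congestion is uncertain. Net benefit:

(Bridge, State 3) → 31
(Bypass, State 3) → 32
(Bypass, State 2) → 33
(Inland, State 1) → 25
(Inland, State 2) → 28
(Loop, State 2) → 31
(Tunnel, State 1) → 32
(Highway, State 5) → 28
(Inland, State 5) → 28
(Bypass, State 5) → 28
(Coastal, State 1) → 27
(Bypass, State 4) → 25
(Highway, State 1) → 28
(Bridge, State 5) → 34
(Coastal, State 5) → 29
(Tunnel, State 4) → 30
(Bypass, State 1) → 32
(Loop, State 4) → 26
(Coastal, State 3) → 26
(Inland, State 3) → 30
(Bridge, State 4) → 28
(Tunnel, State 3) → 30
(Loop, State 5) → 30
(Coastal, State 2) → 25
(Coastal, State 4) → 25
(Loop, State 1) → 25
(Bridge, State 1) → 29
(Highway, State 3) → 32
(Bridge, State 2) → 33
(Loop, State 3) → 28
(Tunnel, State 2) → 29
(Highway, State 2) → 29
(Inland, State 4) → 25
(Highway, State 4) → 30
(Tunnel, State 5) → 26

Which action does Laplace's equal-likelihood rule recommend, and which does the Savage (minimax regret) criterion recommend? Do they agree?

laplace → Bridge; minimax regret → Bridge (agree)

Row averages: Coastal=26.4, Tunnel=29.4, Highway=29.4, Bridge=31, Loop=28, Inland=27.2, Bypass=30
Highest average = 31 → Bridge.
Column bests: State 1=32, State 2=33, State 3=32, State 4=30, State 5=34.
Coastal regrets: 5, 8, 6, 5, 5 → max 8
Tunnel regrets: 0, 4, 2, 0, 8 → max 8
Highway regrets: 4, 4, 0, 0, 6 → max 6
Bridge regrets: 3, 0, 1, 2, 0 → max 3
Loop regrets: 7, 2, 4, 4, 4 → max 7
Inland regrets: 7, 5, 2, 5, 6 → max 7
Bypass regrets: 0, 0, 0, 5, 6 → max 6
Smallest max regret = 3 → Bridge.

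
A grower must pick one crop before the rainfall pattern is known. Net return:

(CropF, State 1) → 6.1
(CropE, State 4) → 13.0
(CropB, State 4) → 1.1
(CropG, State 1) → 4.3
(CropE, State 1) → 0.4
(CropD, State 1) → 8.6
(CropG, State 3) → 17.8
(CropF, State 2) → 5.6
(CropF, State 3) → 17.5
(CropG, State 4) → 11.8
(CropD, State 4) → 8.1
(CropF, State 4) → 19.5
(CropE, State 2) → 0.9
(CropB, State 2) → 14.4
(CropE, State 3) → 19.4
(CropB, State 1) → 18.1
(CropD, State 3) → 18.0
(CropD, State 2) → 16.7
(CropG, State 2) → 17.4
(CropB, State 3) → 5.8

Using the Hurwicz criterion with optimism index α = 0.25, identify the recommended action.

CropD

CropE: 0.25·19.4 + 0.75·0.4 = 5.15
CropG: 0.25·17.8 + 0.75·4.3 = 7.675
CropB: 0.25·18.1 + 0.75·1.1 = 5.35
CropF: 0.25·19.5 + 0.75·5.6 = 9.075
CropD: 0.25·18.0 + 0.75·8.1 = 10.575
Highest Hurwicz score = 10.575 → CropD.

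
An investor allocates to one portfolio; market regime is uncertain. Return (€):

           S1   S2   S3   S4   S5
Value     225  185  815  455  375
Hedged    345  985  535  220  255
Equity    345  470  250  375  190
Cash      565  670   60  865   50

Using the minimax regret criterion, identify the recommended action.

Column bests: S1=565, S2=985, S3=815, S4=865, S5=375.
Value regrets: 340, 800, 0, 410, 0 → max 800
Hedged regrets: 220, 0, 280, 645, 120 → max 645
Equity regrets: 220, 515, 565, 490, 185 → max 565
Cash regrets: 0, 315, 755, 0, 325 → max 755
Smallest max regret = 565 → Equity.

Equity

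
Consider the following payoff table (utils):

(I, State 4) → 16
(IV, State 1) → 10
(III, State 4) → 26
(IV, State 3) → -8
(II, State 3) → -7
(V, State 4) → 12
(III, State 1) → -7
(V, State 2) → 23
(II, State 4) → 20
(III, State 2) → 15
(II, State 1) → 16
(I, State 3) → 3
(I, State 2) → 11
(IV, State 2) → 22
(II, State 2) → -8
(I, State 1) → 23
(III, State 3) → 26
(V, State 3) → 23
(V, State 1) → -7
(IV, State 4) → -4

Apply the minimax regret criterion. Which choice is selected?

Column bests: State 1=23, State 2=23, State 3=26, State 4=26.
I regrets: 0, 12, 23, 10 → max 23
II regrets: 7, 31, 33, 6 → max 33
III regrets: 30, 8, 0, 0 → max 30
IV regrets: 13, 1, 34, 30 → max 34
V regrets: 30, 0, 3, 14 → max 30
Smallest max regret = 23 → I.

I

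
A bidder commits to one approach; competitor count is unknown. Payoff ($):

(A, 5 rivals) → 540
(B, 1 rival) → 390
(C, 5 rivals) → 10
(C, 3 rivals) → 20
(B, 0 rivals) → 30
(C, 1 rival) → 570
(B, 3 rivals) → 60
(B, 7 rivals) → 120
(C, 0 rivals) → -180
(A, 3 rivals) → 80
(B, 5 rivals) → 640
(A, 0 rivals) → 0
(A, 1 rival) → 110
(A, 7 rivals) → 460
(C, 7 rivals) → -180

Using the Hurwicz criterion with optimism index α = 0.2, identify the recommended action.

B

A: 0.2·540 + 0.8·0 = 108
B: 0.2·640 + 0.8·30 = 152
C: 0.2·570 + 0.8·(-180) = -30
Highest Hurwicz score = 152 → B.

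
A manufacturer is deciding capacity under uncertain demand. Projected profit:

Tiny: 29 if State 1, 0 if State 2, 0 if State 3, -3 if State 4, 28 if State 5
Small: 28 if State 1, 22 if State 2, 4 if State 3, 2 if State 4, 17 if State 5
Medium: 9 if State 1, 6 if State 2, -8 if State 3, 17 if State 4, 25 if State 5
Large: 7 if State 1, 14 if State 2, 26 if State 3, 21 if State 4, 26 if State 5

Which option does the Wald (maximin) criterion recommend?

Large

Row minima: Tiny=-3, Small=2, Medium=-8, Large=7
Best worst-case = 7 → Large.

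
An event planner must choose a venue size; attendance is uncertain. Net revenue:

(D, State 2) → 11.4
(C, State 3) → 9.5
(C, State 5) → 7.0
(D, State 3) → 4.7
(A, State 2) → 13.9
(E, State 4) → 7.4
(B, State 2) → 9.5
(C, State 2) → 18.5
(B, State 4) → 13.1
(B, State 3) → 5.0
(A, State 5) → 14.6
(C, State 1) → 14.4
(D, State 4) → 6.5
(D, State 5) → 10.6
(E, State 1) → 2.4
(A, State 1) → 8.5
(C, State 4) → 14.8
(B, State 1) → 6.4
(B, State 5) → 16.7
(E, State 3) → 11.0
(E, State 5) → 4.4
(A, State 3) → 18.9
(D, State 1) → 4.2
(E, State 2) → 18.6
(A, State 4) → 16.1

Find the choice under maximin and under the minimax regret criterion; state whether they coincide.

Row minima: A=8.5, B=5.0, C=7.0, D=4.2, E=2.4
Best worst-case = 8.5 → A.
Column bests: State 1=14.4, State 2=18.6, State 3=18.9, State 4=16.1, State 5=16.7.
A regrets: 5.9, 4.7, 0.0, 0.0, 2.1 → max 5.9
B regrets: 8.0, 9.1, 13.9, 3.0, 0.0 → max 13.9
C regrets: 0.0, 0.1, 9.4, 1.3, 9.7 → max 9.7
D regrets: 10.2, 7.2, 14.2, 9.6, 6.1 → max 14.2
E regrets: 12.0, 0.0, 7.9, 8.7, 12.3 → max 12.3
Smallest max regret = 5.9 → A.

maximin → A; minimax regret → A (agree)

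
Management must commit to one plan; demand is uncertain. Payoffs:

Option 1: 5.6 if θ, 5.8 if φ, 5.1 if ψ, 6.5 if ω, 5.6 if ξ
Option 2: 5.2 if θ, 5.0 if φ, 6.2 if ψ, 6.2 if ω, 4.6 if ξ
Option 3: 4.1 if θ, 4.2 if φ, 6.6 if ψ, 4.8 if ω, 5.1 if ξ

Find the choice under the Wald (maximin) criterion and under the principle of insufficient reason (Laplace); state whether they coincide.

Row minima: Option 1=5.1, Option 2=4.6, Option 3=4.1
Best worst-case = 5.1 → Option 1.
Row averages: Option 1=5.72, Option 2=5.44, Option 3=4.96
Highest average = 5.72 → Option 1.

maximin → Option 1; laplace → Option 1 (agree)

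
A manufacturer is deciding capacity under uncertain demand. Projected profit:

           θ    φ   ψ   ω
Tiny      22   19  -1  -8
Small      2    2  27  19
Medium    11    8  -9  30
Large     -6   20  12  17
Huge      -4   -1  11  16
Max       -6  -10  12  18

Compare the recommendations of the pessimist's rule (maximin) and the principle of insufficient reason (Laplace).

maximin → Small; laplace → Small (agree)

Row minima: Tiny=-8, Small=2, Medium=-9, Large=-6, Huge=-4, Max=-10
Best worst-case = 2 → Small.
Row averages: Tiny=8, Small=12.5, Medium=10, Large=10.75, Huge=5.5, Max=3.5
Highest average = 12.5 → Small.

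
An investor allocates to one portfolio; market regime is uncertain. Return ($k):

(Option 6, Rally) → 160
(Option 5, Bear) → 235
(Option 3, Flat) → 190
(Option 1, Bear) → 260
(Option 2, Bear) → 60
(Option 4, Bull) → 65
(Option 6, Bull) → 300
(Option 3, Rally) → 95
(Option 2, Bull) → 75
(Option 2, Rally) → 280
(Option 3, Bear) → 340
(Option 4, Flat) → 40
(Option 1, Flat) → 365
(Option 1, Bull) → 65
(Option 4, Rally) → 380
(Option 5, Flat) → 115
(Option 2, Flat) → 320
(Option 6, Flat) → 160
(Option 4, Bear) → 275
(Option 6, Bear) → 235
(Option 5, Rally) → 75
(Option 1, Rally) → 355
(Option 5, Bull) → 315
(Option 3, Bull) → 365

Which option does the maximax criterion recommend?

Option 4

Row maxima: Option 1=365, Option 2=320, Option 3=365, Option 4=380, Option 5=315, Option 6=300
Best best-case = 380 → Option 4.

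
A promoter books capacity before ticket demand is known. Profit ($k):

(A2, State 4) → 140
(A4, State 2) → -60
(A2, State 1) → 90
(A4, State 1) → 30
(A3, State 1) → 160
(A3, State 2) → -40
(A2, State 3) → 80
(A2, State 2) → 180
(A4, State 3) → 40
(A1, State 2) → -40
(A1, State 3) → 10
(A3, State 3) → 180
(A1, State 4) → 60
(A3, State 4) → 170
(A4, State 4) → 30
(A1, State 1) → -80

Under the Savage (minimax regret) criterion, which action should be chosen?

Column bests: State 1=160, State 2=180, State 3=180, State 4=170.
A1 regrets: 240, 220, 170, 110 → max 240
A2 regrets: 70, 0, 100, 30 → max 100
A3 regrets: 0, 220, 0, 0 → max 220
A4 regrets: 130, 240, 140, 140 → max 240
Smallest max regret = 100 → A2.

A2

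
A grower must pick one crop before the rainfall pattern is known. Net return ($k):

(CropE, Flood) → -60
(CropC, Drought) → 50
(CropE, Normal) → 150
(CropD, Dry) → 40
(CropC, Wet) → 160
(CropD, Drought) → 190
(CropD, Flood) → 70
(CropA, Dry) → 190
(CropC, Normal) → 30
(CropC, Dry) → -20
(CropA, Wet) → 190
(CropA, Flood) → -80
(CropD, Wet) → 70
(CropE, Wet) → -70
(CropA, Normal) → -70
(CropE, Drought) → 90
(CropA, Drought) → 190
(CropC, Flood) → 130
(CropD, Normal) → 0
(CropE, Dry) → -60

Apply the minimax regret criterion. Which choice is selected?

Column bests: Drought=190, Dry=190, Normal=150, Wet=190, Flood=130.
CropA regrets: 0, 0, 220, 0, 210 → max 220
CropC regrets: 140, 210, 120, 30, 0 → max 210
CropD regrets: 0, 150, 150, 120, 60 → max 150
CropE regrets: 100, 250, 0, 260, 190 → max 260
Smallest max regret = 150 → CropD.

CropD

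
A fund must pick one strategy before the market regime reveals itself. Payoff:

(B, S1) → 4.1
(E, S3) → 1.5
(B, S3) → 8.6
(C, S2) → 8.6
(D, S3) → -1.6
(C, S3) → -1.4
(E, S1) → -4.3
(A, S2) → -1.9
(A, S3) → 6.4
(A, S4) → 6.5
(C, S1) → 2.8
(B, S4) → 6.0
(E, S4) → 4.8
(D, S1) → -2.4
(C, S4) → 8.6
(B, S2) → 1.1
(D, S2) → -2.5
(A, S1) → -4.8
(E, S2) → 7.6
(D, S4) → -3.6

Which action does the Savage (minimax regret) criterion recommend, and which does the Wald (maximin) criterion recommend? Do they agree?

Column bests: S1=4.1, S2=8.6, S3=8.6, S4=8.6.
A regrets: 8.9, 10.5, 2.2, 2.1 → max 10.5
B regrets: 0.0, 7.5, 0.0, 2.6 → max 7.5
C regrets: 1.3, 0.0, 10.0, 0.0 → max 10.0
D regrets: 6.5, 11.1, 10.2, 12.2 → max 12.2
E regrets: 8.4, 1.0, 7.1, 3.8 → max 8.4
Smallest max regret = 7.5 → B.
Row minima: A=-4.8, B=1.1, C=-1.4, D=-3.6, E=-4.3
Best worst-case = 1.1 → B.

minimax regret → B; maximin → B (agree)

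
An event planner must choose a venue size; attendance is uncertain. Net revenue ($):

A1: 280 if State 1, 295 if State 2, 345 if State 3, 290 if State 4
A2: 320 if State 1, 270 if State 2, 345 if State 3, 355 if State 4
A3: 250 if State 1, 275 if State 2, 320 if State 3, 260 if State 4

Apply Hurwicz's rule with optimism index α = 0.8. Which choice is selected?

A2

A1: 0.8·345 + 0.2·280 = 332
A2: 0.8·355 + 0.2·270 = 338
A3: 0.8·320 + 0.2·250 = 306
Highest Hurwicz score = 338 → A2.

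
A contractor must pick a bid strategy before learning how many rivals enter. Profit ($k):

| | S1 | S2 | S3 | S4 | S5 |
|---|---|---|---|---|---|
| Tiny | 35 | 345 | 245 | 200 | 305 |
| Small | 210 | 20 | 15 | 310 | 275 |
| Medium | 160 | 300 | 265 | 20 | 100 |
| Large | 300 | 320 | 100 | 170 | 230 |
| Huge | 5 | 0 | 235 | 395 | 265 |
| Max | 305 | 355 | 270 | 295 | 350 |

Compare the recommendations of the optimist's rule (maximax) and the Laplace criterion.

Row maxima: Tiny=345, Small=310, Medium=300, Large=320, Huge=395, Max=355
Best best-case = 395 → Huge.
Row averages: Tiny=226, Small=166, Medium=169, Large=224, Huge=180, Max=315
Highest average = 315 → Max.

maximax → Huge; laplace → Max (disagree)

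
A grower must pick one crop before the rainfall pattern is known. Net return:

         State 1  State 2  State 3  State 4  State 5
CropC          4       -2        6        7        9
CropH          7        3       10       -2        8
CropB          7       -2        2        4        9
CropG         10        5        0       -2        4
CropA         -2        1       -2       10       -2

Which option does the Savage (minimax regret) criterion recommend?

CropC

Column bests: State 1=10, State 2=5, State 3=10, State 4=10, State 5=9.
CropC regrets: 6, 7, 4, 3, 0 → max 7
CropH regrets: 3, 2, 0, 12, 1 → max 12
CropB regrets: 3, 7, 8, 6, 0 → max 8
CropG regrets: 0, 0, 10, 12, 5 → max 12
CropA regrets: 12, 4, 12, 0, 11 → max 12
Smallest max regret = 7 → CropC.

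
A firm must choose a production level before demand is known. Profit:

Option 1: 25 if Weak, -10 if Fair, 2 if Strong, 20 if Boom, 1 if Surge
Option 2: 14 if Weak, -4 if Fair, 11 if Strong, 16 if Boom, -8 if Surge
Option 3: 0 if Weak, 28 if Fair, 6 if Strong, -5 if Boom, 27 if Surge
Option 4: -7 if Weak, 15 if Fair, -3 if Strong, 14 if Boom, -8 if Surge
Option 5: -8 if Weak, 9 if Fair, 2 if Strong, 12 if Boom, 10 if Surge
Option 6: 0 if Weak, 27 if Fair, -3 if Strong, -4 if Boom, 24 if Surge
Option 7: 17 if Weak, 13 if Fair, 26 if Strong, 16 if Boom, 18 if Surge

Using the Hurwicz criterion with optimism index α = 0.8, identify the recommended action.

Option 1: 0.8·25 + 0.2·(-10) = 18
Option 2: 0.8·16 + 0.2·(-8) = 11.2
Option 3: 0.8·28 + 0.2·(-5) = 21.4
Option 4: 0.8·15 + 0.2·(-8) = 10.4
Option 5: 0.8·12 + 0.2·(-8) = 8
Option 6: 0.8·27 + 0.2·(-4) = 20.8
Option 7: 0.8·26 + 0.2·13 = 23.4
Highest Hurwicz score = 23.4 → Option 7.

Option 7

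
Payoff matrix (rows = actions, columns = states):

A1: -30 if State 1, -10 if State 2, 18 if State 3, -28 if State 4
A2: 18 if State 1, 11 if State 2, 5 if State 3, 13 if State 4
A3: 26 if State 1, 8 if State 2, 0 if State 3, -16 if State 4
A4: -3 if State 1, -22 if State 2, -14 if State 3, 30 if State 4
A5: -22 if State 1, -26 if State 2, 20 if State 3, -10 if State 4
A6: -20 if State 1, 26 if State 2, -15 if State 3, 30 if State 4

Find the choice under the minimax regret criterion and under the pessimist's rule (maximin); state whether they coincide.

minimax regret → A2; maximin → A2 (agree)

Column bests: State 1=26, State 2=26, State 3=20, State 4=30.
A1 regrets: 56, 36, 2, 58 → max 58
A2 regrets: 8, 15, 15, 17 → max 17
A3 regrets: 0, 18, 20, 46 → max 46
A4 regrets: 29, 48, 34, 0 → max 48
A5 regrets: 48, 52, 0, 40 → max 52
A6 regrets: 46, 0, 35, 0 → max 46
Smallest max regret = 17 → A2.
Row minima: A1=-30, A2=5, A3=-16, A4=-22, A5=-26, A6=-20
Best worst-case = 5 → A2.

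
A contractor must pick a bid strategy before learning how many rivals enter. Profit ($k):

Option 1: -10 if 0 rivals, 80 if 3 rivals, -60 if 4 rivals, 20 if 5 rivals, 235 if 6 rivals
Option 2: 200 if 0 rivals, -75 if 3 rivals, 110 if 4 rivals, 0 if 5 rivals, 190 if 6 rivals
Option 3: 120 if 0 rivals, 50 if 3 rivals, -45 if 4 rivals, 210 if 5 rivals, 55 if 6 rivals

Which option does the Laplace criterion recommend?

Row averages: Option 1=53, Option 2=85, Option 3=78
Highest average = 85 → Option 2.

Option 2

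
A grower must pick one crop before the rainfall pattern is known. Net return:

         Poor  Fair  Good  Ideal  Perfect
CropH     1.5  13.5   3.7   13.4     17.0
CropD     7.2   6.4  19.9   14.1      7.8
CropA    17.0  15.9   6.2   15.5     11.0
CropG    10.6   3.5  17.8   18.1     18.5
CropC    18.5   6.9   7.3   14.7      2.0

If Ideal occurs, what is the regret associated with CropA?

2.6

Best payoff under Ideal is 18.1.
Regret = 18.1 − 15.5 = 2.6.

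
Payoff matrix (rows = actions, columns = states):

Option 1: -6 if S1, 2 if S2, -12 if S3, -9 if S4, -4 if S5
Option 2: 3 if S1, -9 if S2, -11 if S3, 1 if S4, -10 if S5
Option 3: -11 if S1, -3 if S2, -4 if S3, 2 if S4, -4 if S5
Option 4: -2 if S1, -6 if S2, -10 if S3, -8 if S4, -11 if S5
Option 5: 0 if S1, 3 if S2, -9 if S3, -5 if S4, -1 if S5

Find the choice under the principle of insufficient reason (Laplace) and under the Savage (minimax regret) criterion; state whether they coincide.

laplace → Option 5; minimax regret → Option 5 (agree)

Row averages: Option 1=-5.8, Option 2=-5.2, Option 3=-4, Option 4=-7.4, Option 5=-2.4
Highest average = -2.4 → Option 5.
Column bests: S1=3, S2=3, S3=-4, S4=2, S5=-1.
Option 1 regrets: 9, 1, 8, 11, 3 → max 11
Option 2 regrets: 0, 12, 7, 1, 9 → max 12
Option 3 regrets: 14, 6, 0, 0, 3 → max 14
Option 4 regrets: 5, 9, 6, 10, 10 → max 10
Option 5 regrets: 3, 0, 5, 7, 0 → max 7
Smallest max regret = 7 → Option 5.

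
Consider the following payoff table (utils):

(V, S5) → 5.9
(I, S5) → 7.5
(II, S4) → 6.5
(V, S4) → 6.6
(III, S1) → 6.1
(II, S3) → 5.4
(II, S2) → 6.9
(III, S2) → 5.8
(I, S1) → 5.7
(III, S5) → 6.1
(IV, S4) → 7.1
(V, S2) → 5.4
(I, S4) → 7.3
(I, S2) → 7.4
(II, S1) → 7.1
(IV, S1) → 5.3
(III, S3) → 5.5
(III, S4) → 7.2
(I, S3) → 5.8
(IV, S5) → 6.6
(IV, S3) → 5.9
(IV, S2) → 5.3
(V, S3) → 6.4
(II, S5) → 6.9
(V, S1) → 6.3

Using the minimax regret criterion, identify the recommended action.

II

Column bests: S1=7.1, S2=7.4, S3=6.4, S4=7.3, S5=7.5.
I regrets: 1.4, 0.0, 0.6, 0.0, 0.0 → max 1.4
II regrets: 0.0, 0.5, 1.0, 0.8, 0.6 → max 1.0
III regrets: 1.0, 1.6, 0.9, 0.1, 1.4 → max 1.6
IV regrets: 1.8, 2.1, 0.5, 0.2, 0.9 → max 2.1
V regrets: 0.8, 2.0, 0.0, 0.7, 1.6 → max 2.0
Smallest max regret = 1.0 → II.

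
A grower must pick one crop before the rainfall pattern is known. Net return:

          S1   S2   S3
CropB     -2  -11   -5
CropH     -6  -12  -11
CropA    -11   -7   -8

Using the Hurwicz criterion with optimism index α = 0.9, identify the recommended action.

CropB: 0.9·(-2) + 0.1·(-11) = -2.9
CropH: 0.9·(-6) + 0.1·(-12) = -6.6
CropA: 0.9·(-7) + 0.1·(-11) = -7.4
Highest Hurwicz score = -2.9 → CropB.

CropB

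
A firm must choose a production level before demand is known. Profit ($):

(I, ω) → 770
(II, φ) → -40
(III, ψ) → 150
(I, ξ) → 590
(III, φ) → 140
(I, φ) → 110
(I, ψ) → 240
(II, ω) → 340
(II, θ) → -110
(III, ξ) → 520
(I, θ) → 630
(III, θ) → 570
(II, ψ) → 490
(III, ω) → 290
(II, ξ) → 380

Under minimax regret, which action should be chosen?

Column bests: θ=630, φ=140, ψ=490, ω=770, ξ=590.
I regrets: 0, 30, 250, 0, 0 → max 250
II regrets: 740, 180, 0, 430, 210 → max 740
III regrets: 60, 0, 340, 480, 70 → max 480
Smallest max regret = 250 → I.

I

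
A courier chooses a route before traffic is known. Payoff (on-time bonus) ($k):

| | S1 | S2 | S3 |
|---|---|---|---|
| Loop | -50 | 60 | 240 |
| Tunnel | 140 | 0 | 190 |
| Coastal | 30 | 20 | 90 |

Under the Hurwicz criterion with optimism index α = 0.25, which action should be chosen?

Loop: 0.25·240 + 0.75·(-50) = 22.5
Tunnel: 0.25·190 + 0.75·0 = 47.5
Coastal: 0.25·90 + 0.75·20 = 37.5
Highest Hurwicz score = 47.5 → Tunnel.

Tunnel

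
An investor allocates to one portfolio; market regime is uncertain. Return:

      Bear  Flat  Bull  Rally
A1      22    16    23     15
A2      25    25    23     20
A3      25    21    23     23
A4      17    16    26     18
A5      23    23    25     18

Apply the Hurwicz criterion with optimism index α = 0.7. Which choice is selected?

A3

A1: 0.7·23 + 0.3·15 = 20.6
A2: 0.7·25 + 0.3·20 = 23.5
A3: 0.7·25 + 0.3·21 = 23.8
A4: 0.7·26 + 0.3·16 = 23
A5: 0.7·25 + 0.3·18 = 22.9
Highest Hurwicz score = 23.8 → A3.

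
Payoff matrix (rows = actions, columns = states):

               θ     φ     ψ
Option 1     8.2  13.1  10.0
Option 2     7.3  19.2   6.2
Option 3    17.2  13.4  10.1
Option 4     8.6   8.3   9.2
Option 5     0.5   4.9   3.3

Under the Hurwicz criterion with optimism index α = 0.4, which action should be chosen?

Option 3

Option 1: 0.4·13.1 + 0.6·8.2 = 10.16
Option 2: 0.4·19.2 + 0.6·6.2 = 11.4
Option 3: 0.4·17.2 + 0.6·10.1 = 12.94
Option 4: 0.4·9.2 + 0.6·8.3 = 8.66
Option 5: 0.4·4.9 + 0.6·0.5 = 2.26
Highest Hurwicz score = 12.94 → Option 3.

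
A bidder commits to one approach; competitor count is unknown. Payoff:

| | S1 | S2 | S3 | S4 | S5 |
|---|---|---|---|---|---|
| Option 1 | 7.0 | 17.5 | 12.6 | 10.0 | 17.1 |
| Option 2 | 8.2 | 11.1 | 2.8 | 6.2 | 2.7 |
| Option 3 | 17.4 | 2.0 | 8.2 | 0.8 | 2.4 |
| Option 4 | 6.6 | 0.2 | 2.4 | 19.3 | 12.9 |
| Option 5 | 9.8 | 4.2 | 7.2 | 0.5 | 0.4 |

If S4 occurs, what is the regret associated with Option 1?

Best payoff under S4 is 19.3.
Regret = 19.3 − 10.0 = 9.3.

9.3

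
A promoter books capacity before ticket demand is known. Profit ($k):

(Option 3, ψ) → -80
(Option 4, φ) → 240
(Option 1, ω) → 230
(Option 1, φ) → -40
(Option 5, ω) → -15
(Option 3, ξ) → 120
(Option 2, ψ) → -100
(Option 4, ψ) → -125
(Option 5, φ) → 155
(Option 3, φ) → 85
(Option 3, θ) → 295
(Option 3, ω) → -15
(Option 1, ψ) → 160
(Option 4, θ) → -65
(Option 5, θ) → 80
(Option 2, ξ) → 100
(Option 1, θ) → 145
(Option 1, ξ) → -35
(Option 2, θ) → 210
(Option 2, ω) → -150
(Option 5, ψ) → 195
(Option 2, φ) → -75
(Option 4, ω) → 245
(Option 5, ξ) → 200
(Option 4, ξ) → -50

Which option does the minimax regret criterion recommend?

Column bests: θ=295, φ=240, ψ=195, ω=245, ξ=200.
Option 1 regrets: 150, 280, 35, 15, 235 → max 280
Option 2 regrets: 85, 315, 295, 395, 100 → max 395
Option 3 regrets: 0, 155, 275, 260, 80 → max 275
Option 4 regrets: 360, 0, 320, 0, 250 → max 360
Option 5 regrets: 215, 85, 0, 260, 0 → max 260
Smallest max regret = 260 → Option 5.

Option 5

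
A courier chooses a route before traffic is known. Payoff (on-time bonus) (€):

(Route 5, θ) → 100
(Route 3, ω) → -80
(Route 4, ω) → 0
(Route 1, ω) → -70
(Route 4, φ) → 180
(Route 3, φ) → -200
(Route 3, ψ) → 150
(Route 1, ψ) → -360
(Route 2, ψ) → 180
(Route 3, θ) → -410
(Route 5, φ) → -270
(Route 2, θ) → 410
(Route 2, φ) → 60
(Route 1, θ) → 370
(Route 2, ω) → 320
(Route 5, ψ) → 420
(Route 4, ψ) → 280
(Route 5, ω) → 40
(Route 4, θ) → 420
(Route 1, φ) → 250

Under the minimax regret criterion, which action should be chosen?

Route 2

Column bests: θ=420, φ=250, ψ=420, ω=320.
Route 1 regrets: 50, 0, 780, 390 → max 780
Route 2 regrets: 10, 190, 240, 0 → max 240
Route 3 regrets: 830, 450, 270, 400 → max 830
Route 4 regrets: 0, 70, 140, 320 → max 320
Route 5 regrets: 320, 520, 0, 280 → max 520
Smallest max regret = 240 → Route 2.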